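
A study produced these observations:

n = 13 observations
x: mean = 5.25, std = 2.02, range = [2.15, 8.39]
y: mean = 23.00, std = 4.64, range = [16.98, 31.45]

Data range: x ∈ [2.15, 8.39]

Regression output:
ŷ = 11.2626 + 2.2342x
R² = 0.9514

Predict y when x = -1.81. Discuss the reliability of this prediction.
ŷ = 7.2187 (extrapolation — x = -1.81 lies outside [2.15, 8.39], so reliability is low).

Prediction calculation:
ŷ = 11.2626 + 2.2342 × (-1.81)
ŷ = 7.2187

Reliability:
- Data range: x ∈ [2.15, 8.39]
- Prediction point: x = -1.81 is 3.96 units below the observed range → this is EXTRAPOLATION, not interpolation

Why that matters here:
- The linear relationship may not hold outside the observed range
- R² describes fit only over the sampled x values; it says nothing about behaviour beyond them

A defensible statement: 'if the linear trend continued to x = -1.81, y would be about 7.2187' — the premise is untested.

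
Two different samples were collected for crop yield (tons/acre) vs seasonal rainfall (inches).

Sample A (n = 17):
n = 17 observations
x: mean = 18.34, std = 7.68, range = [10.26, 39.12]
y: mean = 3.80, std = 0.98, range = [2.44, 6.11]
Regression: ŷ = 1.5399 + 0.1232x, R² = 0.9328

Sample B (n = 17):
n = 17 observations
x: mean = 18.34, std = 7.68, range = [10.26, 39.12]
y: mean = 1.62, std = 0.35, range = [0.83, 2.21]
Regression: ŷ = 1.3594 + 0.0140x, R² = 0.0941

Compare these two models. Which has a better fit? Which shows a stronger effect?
Model A has the better fit (R² = 0.9328 vs 0.0941). Model A shows the stronger effect (|β₁| = 0.1232 vs 0.0140).

Model Comparison:

Which explains more variance? (R²)
- Model A: R² = 0.9328 → 93.28% of variance in crop yield explained
- Model B: R² = 0.0941 → 9.41% of variance in crop yield explained
- 0.9328 > 0.0941 → Model A has the better fit

Which has the larger per-inch effect? (|β₁|)
- Model A: β₁ = 0.1232 → predicted crop yield rises 0.1232 tons/acre per additional inch of rainfall
- Model B: β₁ = 0.0140 → predicted crop yield rises 0.0140 tons/acre per additional inch of rainfall
- |0.1232| > |0.0140| → Model A shows the stronger marginal effect

Note: R² measures how tightly points cluster around the line; β₁ measures how steep the line is — they answer different questions.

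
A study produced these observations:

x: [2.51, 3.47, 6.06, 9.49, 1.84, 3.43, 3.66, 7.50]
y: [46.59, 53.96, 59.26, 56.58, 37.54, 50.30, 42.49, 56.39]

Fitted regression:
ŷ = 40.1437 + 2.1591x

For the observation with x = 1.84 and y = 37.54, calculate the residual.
Residual = -6.5764

The residual is the difference between the actual value and the predicted value:

Residual = y - ŷ

Step 1: Calculate predicted value
ŷ = 40.1437 + 2.1591 × 1.84
ŷ = 44.1164

Step 2: Calculate residual
Residual = 37.54 - 44.1164
Residual = -6.5764

Interpretation: the model overestimates the actual value by 6.5764 at this point (negative residual → observation lies below the fitted line).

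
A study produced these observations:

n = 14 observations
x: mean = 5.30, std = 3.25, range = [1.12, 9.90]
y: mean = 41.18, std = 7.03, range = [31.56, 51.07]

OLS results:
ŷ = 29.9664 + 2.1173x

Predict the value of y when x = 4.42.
ŷ = 39.3249

Plug x = 4.42 into the fitted line:

ŷ = 29.9664 + 2.1173 × 4.42
ŷ = 29.9664 + 9.3585
ŷ = 39.3249

This is the fitted mean response at that x — an individual observation would come with a wider prediction interval.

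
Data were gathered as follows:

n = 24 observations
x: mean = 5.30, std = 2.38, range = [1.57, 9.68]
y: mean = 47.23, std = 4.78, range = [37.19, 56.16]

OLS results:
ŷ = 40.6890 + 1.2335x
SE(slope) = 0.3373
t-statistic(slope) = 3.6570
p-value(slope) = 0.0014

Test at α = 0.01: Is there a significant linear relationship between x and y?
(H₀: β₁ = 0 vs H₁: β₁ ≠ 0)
Reject H₀: p-value = 0.0014 < α = 0.01. The linear relationship is significant at the 1% level.

Hypothesis test for the slope coefficient:

H₀: β₁ = 0 (no linear relationship)
H₁: β₁ ≠ 0 (linear relationship exists)

Test statistic: t = β̂₁ / SE(β̂₁) = 1.2335 / 0.3373 = 3.6570

With df = 22, the two-sided p-value for |t| = 3.6570 is 0.0014.

Decision rule: reject H₀ if p-value < α.
p-value = 0.0014 < α = 0.01 → reject H₀.

Conclusion: the linear association between x and y is significant at the 1% level.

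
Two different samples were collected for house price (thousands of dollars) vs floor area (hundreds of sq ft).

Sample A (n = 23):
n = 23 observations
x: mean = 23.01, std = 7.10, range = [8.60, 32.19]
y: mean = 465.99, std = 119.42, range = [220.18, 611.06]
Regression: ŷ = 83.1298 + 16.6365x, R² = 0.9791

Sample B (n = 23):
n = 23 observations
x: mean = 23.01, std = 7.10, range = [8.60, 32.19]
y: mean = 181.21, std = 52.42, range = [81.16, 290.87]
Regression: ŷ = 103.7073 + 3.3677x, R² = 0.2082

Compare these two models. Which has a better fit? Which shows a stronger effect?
Model A has the better fit (R² = 0.9791 vs 0.2082). Model A shows the stronger effect (|β₁| = 16.6365 vs 3.3677).

Model Comparison:

Which explains more variance? (R²)
- Model A: R² = 0.9791 → 97.91% of variance in house price explained
- Model B: R² = 0.2082 → 20.82% of variance in house price explained
- 0.9791 > 0.2082 → Model A has the better fit

Strength of effect — compare |β₁|:
- Model A: β₁ = 16.6365 → predicted house price rises 16.6365 thousand dollars per additional hundred sq ft of floor area
- Model B: β₁ = 3.3677 → predicted house price rises 3.3677 thousand dollars per additional hundred sq ft of floor area
- |16.6365| > |3.3677| → Model A shows the stronger marginal effect

Notes:
- A steeper slope doesn't make a better model if the scatter around the line is large.
- R² measures how tightly points cluster around the line; β₁ measures how steep the line is — they answer different questions.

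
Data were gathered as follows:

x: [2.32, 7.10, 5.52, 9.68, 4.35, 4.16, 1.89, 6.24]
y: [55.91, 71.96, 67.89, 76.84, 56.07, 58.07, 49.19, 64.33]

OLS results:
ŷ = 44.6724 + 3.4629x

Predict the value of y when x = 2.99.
ŷ = 55.0265

To predict y for x = 2.99, substitute into the regression equation:

ŷ = 44.6724 + 3.4629 × 2.99
ŷ = 44.6724 + 10.3541
ŷ = 55.0265

This is a point prediction; actual observations scatter around it by roughly the residual standard deviation.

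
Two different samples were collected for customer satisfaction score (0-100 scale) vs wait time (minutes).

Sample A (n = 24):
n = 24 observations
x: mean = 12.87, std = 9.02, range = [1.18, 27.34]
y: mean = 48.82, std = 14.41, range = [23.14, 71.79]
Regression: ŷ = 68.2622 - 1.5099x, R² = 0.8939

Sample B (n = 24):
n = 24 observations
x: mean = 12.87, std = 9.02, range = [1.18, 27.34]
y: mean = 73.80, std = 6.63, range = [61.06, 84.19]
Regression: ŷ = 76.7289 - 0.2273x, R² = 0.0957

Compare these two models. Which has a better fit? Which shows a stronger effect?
Model A has the better fit (R² = 0.8939 vs 0.0957). Model A shows the stronger effect (|β₁| = 1.5099 vs 0.2273).

Model Comparison:

Which explains more variance? (R²)
- Model A: R² = 0.8939 → 89.39% of variance in satisfaction score explained
- Model B: R² = 0.0957 → 9.57% of variance in satisfaction score explained
- 0.8939 > 0.0957 → Model A has the better fit

Strength of effect — compare |β₁|:
- Model A: β₁ = -1.5099 → predicted satisfaction score falls 1.5099 points per additional minute of wait time
- Model B: β₁ = -0.2273 → predicted satisfaction score falls 0.2273 points per additional minute of wait time
- |-1.5099| > |-0.2273| → Model A shows the stronger marginal effect

Note: A steeper slope doesn't make a better model if the scatter around the line is large.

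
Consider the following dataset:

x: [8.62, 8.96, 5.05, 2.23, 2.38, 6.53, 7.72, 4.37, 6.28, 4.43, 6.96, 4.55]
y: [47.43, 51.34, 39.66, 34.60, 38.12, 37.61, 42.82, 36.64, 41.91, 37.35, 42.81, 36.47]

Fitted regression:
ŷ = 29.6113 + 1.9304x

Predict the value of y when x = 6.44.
ŷ = 42.0431

Plug x = 6.44 into the fitted line:

ŷ = 29.6113 + 1.9304 × 6.44
ŷ = 29.6113 + 12.4318
ŷ = 42.0431

This is a point prediction; actual observations scatter around it by roughly the residual standard deviation.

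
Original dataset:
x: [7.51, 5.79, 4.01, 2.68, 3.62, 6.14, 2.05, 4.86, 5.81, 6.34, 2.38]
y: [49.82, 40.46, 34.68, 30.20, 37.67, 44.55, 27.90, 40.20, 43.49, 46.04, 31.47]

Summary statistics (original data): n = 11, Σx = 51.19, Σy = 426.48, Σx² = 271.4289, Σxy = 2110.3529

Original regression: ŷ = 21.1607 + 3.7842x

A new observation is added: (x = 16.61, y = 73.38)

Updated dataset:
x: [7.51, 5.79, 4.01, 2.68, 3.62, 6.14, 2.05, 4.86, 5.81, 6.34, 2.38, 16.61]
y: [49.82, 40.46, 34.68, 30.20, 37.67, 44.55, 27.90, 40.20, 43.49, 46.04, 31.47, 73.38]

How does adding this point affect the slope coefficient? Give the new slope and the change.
New slope β₁ = 3.0745 versus 3.7842 before: a change of -0.7097 (-18.8%).

The new point has HIGH LEVERAGE: x = 16.61 is far from the original mean x̄ = 51.19/11 ≈ 4.65 (original range [2.05, 7.51]).

Step 1: Update the sums with the new point (n goes from 11 to 12)
Σx  = 51.19 + 16.61 = 67.80
Σy  = 426.48 + 73.38 = 499.86
Σx² = 271.4289 + 16.61² = 271.4289 + 275.8921 = 547.3210
Σxy = 2110.3529 + 16.61×73.38 = 2110.3529 + 1218.8418 = 3329.1947

Step 2: Recompute the slope with b₁ = (nΣxy − ΣxΣy) / (nΣx² − (Σx)²)
Numerator   = 12×3329.1947 − 67.80×499.86 = 39950.3364 − 33890.5080 = 6059.8284
Denominator = 12×547.3210 − 67.80² = 6567.8520 − 4596.8400 = 1971.0120
b₁(new) = 6059.8284 / 1971.0120 = 3.0745

(Same formula on the original sums: (11×2110.3529 − 51.19×426.48) / (11×271.4289 − 51.19²) = 1382.3707 / 365.3018 = 3.7842, matching the given fit.)

Step 3: Change in slope
Δβ₁ = 3.0745 − 3.7842 = -0.7097
Relative change = -0.7097 / 3.7842 × 100% = -18.8%
→ the slope decreases when the point is added.

A high-leverage point only changes the slope if it is off the original line; here y = 73.38 is below the original trend, so the slope decreases.
In practice: check such a point for data-entry or measurement error; examine leverage (hᵢ) and Cook's distance rather than deleting it automatically.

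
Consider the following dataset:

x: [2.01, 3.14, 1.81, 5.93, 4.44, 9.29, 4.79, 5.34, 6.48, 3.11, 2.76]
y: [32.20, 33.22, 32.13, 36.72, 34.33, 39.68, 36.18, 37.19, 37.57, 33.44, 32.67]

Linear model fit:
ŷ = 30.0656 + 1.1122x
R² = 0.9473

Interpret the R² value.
The model explains 94.73% of the variance in y (R² = 0.9473), leaving 5.27% unexplained; the fit is strong.

R² (coefficient of determination) measures the proportion of variance in y explained by the regression model.

Here R² = 0.9473:
- Explained: 94.73% of the variation in y
- Unexplained (residual): 100% − 94.73% = 5.27%
- Rule of thumb (below 0.3 weak; 0.3 to below 0.7 moderate; 0.7 and above strong) → strong

Equivalently, for simple linear regression R² = r², so |r| = √0.9473 ≈ 0.9733.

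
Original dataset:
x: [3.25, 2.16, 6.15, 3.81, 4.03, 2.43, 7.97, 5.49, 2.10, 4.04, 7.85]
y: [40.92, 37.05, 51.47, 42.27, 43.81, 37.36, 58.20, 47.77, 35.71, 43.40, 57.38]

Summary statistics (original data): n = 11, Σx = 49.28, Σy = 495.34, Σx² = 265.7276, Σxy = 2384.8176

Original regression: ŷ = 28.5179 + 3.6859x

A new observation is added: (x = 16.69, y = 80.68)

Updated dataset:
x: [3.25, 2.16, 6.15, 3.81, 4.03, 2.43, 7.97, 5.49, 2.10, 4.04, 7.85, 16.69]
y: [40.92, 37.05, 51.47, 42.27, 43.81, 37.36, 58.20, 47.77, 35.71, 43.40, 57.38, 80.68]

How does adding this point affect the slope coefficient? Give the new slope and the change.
The slope changes from 3.6859 to 3.1093 (change of -0.5766, or -15.6%).

The new point has HIGH LEVERAGE: x = 16.69 is far from the original mean x̄ = 49.28/11 ≈ 4.48 (original range [2.10, 7.97]).

Step 1: Update the sums with the new point (n goes from 11 to 12)
Σx  = 49.28 + 16.69 = 65.97
Σy  = 495.34 + 80.68 = 576.02
Σx² = 265.7276 + 16.69² = 265.7276 + 278.5561 = 544.2837
Σxy = 2384.8176 + 16.69×80.68 = 2384.8176 + 1346.5492 = 3731.3668

Step 2: Recompute the slope with b₁ = (nΣxy − ΣxΣy) / (nΣx² − (Σx)²)
Numerator   = 12×3731.3668 − 65.97×576.02 = 44776.4016 − 38000.0394 = 6776.3622
Denominator = 12×544.2837 − 65.97² = 6531.4044 − 4352.0409 = 2179.3635
b₁(new) = 6776.3622 / 2179.3635 = 3.1093

(Same formula on the original sums: (11×2384.8176 − 49.28×495.34) / (11×265.7276 − 49.28²) = 1822.6384 / 494.4852 = 3.6859, matching the given fit.)

Step 3: Change in slope
Δβ₁ = 3.1093 − 3.6859 = -0.5766
Relative change = -0.5766 / 3.6859 × 100% = -15.6%
→ the slope decreases when the point is added.

Because the point sits below the extension of the original line at a high-leverage x, it tilts the fit down.
In practice: examine leverage (hᵢ) and Cook's distance rather than deleting it automatically.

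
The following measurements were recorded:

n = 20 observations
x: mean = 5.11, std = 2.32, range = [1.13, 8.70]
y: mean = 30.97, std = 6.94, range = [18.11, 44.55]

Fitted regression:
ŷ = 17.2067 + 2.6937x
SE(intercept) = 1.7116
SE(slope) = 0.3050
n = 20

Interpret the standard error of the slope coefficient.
SE(β̂₁) = 0.3050 is the estimated standard deviation of the slope estimate across repeated samples; relative to β̂₁ = 2.6937 that is 11.3%, a precise estimate.

What SE measures:
- The standard error quantifies the sampling variability of the coefficient estimate
- It is the estimated standard deviation of β̂₁ across hypothetical repeated samples of the same size
- Smaller SE → more precise estimate

Relative precision:
- SE / |β̂₁| = 0.3050 / 2.6937 = 11.3%
- Rule of thumb (under 20%: precise; 20% to under 50%: moderately precise; 50% or more: imprecise) → precise

Link to interval estimation: a confidence interval for β₁ is β̂₁ ± t* × 0.3050, so SE sets the half-width per unit of t*.

What drives SE(β̂₁): more residual scatter → larger SE; larger n (here n = 20) → smaller SE; wider spread of x values → smaller SE.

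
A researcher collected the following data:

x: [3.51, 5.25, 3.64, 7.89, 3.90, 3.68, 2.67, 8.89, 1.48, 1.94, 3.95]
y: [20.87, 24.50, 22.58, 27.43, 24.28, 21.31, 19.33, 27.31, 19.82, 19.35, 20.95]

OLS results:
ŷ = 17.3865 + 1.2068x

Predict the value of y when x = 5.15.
ŷ = 23.6015

x = 5.15 lies inside the observed range [1.48, 8.89], so the fitted equation applies directly:

ŷ = 17.3865 + 1.2068 × 5.15
ŷ = 17.3865 + 6.2150
ŷ = 23.6015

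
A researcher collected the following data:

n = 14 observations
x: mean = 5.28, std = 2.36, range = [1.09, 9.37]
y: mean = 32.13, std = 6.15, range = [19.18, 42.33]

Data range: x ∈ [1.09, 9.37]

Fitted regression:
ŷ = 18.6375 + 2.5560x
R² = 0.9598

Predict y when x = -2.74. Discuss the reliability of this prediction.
ŷ = 11.6341 (extrapolation — x = -2.74 lies outside [1.09, 9.37], so reliability is low).

Prediction calculation:
ŷ = 18.6375 + 2.5560 × (-2.74)
ŷ = 11.6341

Reliability:
- Data range: x ∈ [1.09, 9.37]
- Prediction point: x = -2.74 is 3.83 units below the observed range → this is EXTRAPOLATION, not interpolation

Why that matters here:
- There are no observations near this x to validate the fitted line there
- R² describes fit only over the sampled x values; it says nothing about behaviour beyond them

Report the number if required, but flag clearly that it is an extrapolation.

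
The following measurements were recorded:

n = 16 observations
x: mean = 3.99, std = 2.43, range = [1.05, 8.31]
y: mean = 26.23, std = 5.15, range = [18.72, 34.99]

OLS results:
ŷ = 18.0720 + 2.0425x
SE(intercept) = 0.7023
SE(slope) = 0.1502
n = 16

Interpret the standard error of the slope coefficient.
SE(β̂₁) = 0.1502 is the estimated standard deviation of the slope estimate across repeated samples; relative to β̂₁ = 2.0425 that is 7.4%, a precise estimate.

SE(β̂₁) = s / √Sxx, where s is the residual standard deviation and Sxx = Σ(x − x̄)². It is the yardstick for how far β̂₁ = 2.0425 could plausibly be from the true slope.

Relative precision:
- SE / |β̂₁| = 0.1502 / 2.0425 = 7.4%
- Rule of thumb (under 20%: precise; 20% to under 50%: moderately precise; 50% or more: imprecise) → precise

Rough 95% range (±2 SE): 2.0425 ± 0.3004 → (1.7421, 2.3429).

What drives SE(β̂₁): larger n (here n = 16) → smaller SE; wider spread of x values → smaller SE.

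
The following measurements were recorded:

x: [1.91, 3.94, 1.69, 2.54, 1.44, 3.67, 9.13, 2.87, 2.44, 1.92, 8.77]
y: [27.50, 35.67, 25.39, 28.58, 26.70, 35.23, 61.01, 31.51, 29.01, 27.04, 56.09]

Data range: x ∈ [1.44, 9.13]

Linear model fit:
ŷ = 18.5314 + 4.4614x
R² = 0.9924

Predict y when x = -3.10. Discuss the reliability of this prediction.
ŷ = 4.7011, but this is extrapolation (below the data range [1.44, 9.13]) and may be unreliable.

Prediction calculation:
ŷ = 18.5314 + 4.4614 × (-3.10)
ŷ = 4.7011

Reliability:
- Data range: x ∈ [1.44, 9.13]
- Prediction point: x = -3.10 is 4.54 units below the observed range → this is EXTRAPOLATION, not interpolation

Why that matters here:
- The standard error of prediction grows with (x − x̄)², and x = -3.10 is far from x̄ = 3.67
- R² describes fit only over the sampled x values; it says nothing about behaviour beyond them

A defensible statement: 'if the linear trend continued to x = -3.10, y would be about 4.7011' — the premise is untested.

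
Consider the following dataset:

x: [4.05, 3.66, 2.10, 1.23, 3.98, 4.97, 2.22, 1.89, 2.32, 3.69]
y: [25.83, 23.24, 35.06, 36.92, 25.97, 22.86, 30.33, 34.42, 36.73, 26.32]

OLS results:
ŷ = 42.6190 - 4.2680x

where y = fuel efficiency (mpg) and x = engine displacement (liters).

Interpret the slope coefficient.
On average, fuel efficiency is about 4.2680 mpg lower for every extra liter of engine displacement.

The slope coefficient β₁ = -4.2680 represents the marginal effect of engine displacement on fuel efficiency.

Interpretation:
- Engine displacement up by 1 liter → predicted fuel efficiency decreases by 4.2680 mpg
- This is a linear approximation: the same per-unit change is assumed across the whole observed x range
- The slope describes association in these data, not necessarily a causal effect

The intercept β₀ = 42.6190 is the predicted fuel efficiency when engine displacement = 0; since the smallest observed x is 1.23, this is an extrapolation and mainly anchors the line.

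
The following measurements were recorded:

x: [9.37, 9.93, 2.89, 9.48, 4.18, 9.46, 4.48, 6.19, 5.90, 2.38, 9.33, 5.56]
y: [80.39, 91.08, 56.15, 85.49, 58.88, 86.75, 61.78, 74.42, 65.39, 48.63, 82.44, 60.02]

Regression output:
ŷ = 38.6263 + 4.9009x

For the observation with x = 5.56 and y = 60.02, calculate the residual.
Residual = -5.8553

The residual is the difference between the actual value and the predicted value:

Residual = y - ŷ

Step 1: Calculate predicted value
ŷ = 38.6263 + 4.9009 × 5.56
ŷ = 65.8753

Step 2: Calculate residual
Residual = 60.02 - 65.8753
Residual = -5.8553

The residual is negative, so the observed y = 60.02 sits below the regression line (the line overestimates it by 5.8553).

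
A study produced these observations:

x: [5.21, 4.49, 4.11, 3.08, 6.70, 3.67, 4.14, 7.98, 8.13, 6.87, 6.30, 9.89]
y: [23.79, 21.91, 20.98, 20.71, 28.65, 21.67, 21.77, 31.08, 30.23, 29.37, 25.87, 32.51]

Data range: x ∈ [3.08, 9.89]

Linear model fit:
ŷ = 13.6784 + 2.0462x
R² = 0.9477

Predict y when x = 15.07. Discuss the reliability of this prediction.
The equation gives ŷ = 44.5146; however x = 15.07 is 5.18 units above the observed range, so this extrapolated value should not be trusted.

Prediction calculation:
ŷ = 13.6784 + 2.0462 × 15.07
ŷ = 44.5146

Reliability:
- Data range: x ∈ [3.08, 9.89]
- Prediction point: x = 15.07 is 5.18 units above the observed range → this is EXTRAPOLATION, not interpolation

Why that matters here:
- R² describes fit only over the sampled x values; it says nothing about behaviour beyond them
- The linear relationship may not hold outside the observed range
- The standard error of prediction grows with (x − x̄)², and x = 15.07 is far from x̄ = 5.88

A defensible statement: 'if the linear trend continued to x = 15.07, y would be about 44.5146' — the premise is untested.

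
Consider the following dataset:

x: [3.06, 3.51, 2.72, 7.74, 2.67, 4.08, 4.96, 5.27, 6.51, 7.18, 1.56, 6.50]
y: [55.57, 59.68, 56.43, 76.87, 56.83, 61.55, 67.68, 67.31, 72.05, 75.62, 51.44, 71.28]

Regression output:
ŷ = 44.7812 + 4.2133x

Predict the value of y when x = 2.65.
ŷ = 55.9464

x = 2.65 lies inside the observed range [1.56, 7.74], so the fitted equation applies directly:

ŷ = 44.7812 + 4.2133 × 2.65
ŷ = 44.7812 + 11.1652
ŷ = 55.9464

This is the fitted mean response at that x — an individual observation would come with a wider prediction interval.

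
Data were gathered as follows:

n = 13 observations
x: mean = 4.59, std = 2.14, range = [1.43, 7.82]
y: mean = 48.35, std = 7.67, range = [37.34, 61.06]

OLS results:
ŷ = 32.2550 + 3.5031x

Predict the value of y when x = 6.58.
ŷ = 55.3054

x = 6.58 lies inside the observed range [1.43, 7.82], so the fitted equation applies directly:

ŷ = 32.2550 + 3.5031 × 6.58
ŷ = 32.2550 + 23.0504
ŷ = 55.3054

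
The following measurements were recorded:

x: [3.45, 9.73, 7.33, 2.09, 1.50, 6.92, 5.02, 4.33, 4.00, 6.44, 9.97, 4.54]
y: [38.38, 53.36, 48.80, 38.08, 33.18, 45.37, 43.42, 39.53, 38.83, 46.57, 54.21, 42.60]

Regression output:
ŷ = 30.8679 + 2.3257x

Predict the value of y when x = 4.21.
ŷ = 40.6591

To predict y for x = 4.21, substitute into the regression equation:

ŷ = 30.8679 + 2.3257 × 4.21
ŷ = 30.8679 + 9.7912
ŷ = 40.6591

This is a point prediction; actual observations scatter around it by roughly the residual standard deviation.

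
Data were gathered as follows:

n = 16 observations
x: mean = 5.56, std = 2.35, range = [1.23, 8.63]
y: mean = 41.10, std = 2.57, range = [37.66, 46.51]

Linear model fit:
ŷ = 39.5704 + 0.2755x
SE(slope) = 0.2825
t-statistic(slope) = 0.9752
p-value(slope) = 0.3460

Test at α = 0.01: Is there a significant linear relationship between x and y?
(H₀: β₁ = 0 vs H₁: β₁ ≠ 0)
p-value = 0.3460 ≥ α = 0.01, so we fail to reject H₀. The relationship is not significant.

Hypothesis test for the slope coefficient:

H₀: β₁ = 0 (no linear relationship)
H₁: β₁ ≠ 0 (linear relationship exists)

Test statistic: t = β̂₁ / SE(β̂₁) = 0.2755 / 0.2825 = 0.9752

p = 0.3460: how often a slope estimate this far from 0 (in SE units) would arise by chance if β₁ were truly 0.

Decision rule: reject H₀ if p-value < α.
p-value = 0.3460 ≥ α = 0.01 → fail to reject H₀.

There is not sufficient evidence at the 1% significance level to conclude that a linear relationship exists between x and y.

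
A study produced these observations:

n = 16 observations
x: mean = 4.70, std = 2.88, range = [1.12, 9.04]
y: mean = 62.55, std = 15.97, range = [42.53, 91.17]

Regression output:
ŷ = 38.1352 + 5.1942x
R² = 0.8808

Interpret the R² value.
About 88.08% of the variability in y is accounted for by the regression on x (R² = 0.8808) — a strong linear fit.

The coefficient of determination R² is the fraction of the total variation in y that the fitted line accounts for.

Here R² = 0.8808:
- Explained: 88.08% of the variation in y
- Unexplained (residual): 100% − 88.08% = 11.92%
- Rule of thumb (below 0.3 weak; 0.3 to below 0.7 moderate; 0.7 and above strong) → strong

Calculation: R² = 1 − (SS_res / SS_tot), where SS_res is the sum of squared residuals and SS_tot the total sum of squares.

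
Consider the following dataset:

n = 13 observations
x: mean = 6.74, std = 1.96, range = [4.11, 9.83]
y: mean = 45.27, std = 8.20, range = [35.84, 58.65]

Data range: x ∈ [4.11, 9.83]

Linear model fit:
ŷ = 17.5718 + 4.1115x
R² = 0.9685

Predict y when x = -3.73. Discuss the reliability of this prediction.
ŷ = 2.2359, but this is extrapolation (below the data range [4.11, 9.83]) and may be unreliable.

Prediction calculation:
ŷ = 17.5718 + 4.1115 × (-3.73)
ŷ = 2.2359

Reliability:
- Data range: x ∈ [4.11, 9.83]
- Prediction point: x = -3.73 is 7.84 units below the observed range → this is EXTRAPOLATION, not interpolation

Why that matters here:
- The linear relationship may not hold outside the observed range
- There are no observations near this x to validate the fitted line there

The R² = 0.9685 only validates the fit within [4.11, 9.83]; treat ŷ = 2.2359 with caution.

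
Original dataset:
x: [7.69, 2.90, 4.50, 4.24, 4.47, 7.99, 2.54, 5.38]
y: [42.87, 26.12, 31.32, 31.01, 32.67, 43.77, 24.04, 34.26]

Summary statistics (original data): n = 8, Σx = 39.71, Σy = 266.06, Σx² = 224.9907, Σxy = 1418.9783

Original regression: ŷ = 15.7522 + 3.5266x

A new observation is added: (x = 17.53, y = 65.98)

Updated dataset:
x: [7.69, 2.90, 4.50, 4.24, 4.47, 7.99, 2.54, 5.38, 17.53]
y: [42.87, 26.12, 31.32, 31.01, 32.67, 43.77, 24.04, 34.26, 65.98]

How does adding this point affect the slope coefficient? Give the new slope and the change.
Adding the point moves β₁ from 3.5266 to 2.7569, i.e. it decreases by 0.7697 (-21.8%).

The new point has HIGH LEVERAGE: x = 17.53 is far from the original mean x̄ = 39.71/8 ≈ 4.96 (original range [2.54, 7.99]).

Step 1: Update the sums with the new point (n goes from 8 to 9)
Σx  = 39.71 + 17.53 = 57.24
Σy  = 266.06 + 65.98 = 332.04
Σx² = 224.9907 + 17.53² = 224.9907 + 307.3009 = 532.2916
Σxy = 1418.9783 + 17.53×65.98 = 1418.9783 + 1156.6294 = 2575.6077

Step 2: Recompute the slope with b₁ = (nΣxy − ΣxΣy) / (nΣx² − (Σx)²)
Numerator   = 9×2575.6077 − 57.24×332.04 = 23180.4693 − 19005.9696 = 4174.4997
Denominator = 9×532.2916 − 57.24² = 4790.6244 − 3276.4176 = 1514.2068
b₁(new) = 4174.4997 / 1514.2068 = 2.7569

(Same formula on the original sums: (8×1418.9783 − 39.71×266.06) / (8×224.9907 − 39.71²) = 786.5838 / 223.0415 = 3.5266, matching the given fit.)

Step 3: Change in slope
Δβ₁ = 2.7569 − 3.5266 = -0.7697
Relative change = -0.7697 / 3.5266 × 100% = -21.8%
→ the slope decreases when the point is added.

Because the point sits below the extension of the original line at a high-leverage x, it tilts the fit down.
In practice: examine leverage (hᵢ) and Cook's distance rather than deleting it automatically; investigate whether it comes from the same population as the rest of the sample.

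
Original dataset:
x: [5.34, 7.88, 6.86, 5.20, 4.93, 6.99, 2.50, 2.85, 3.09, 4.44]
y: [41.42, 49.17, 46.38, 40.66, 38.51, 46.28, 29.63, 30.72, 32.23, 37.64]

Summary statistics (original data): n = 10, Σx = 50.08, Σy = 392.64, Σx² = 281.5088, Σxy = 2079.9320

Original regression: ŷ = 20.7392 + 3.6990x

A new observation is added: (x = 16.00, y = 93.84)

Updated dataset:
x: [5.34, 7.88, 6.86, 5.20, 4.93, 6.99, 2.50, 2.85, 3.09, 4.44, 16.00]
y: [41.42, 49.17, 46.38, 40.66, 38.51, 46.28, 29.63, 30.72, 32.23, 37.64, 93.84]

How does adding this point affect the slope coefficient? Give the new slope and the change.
The slope changes from 3.6990 to 4.6885 (change of +0.9895, or +26.8%).

x = 16.00 lies well outside the original x-range [2.50, 7.88] (x̄ ≈ 5.01), so this observation has high leverage and can move the slope substantially.

Step 1: Update the sums with the new point (n goes from 10 to 11)
Σx  = 50.08 + 16.00 = 66.08
Σy  = 392.64 + 93.84 = 486.48
Σx² = 281.5088 + 16.00² = 281.5088 + 256.0000 = 537.5088
Σxy = 2079.9320 + 16.00×93.84 = 2079.9320 + 1501.4400 = 3581.3720

Step 2: Recompute the slope with b₁ = (nΣxy − ΣxΣy) / (nΣx² − (Σx)²)
Numerator   = 11×3581.3720 − 66.08×486.48 = 39395.0920 − 32146.5984 = 7248.4936
Denominator = 11×537.5088 − 66.08² = 5912.5968 − 4366.5664 = 1546.0304
b₁(new) = 7248.4936 / 1546.0304 = 4.6885

(Same formula on the original sums: (10×2079.9320 − 50.08×392.64) / (10×281.5088 − 50.08²) = 1135.9088 / 307.0816 = 3.6990, matching the given fit.)

Step 3: Change in slope
Δβ₁ = 4.6885 − 3.6990 = +0.9895
Relative change = +0.9895 / 3.6990 × 100% = +26.8%
→ the slope increases when the point is added.

Because the point sits above the extension of the original line at a high-leverage x, it tilts the fit up.
In practice: examine leverage (hᵢ) and Cook's distance rather than deleting it automatically; check such a point for data-entry or measurement error.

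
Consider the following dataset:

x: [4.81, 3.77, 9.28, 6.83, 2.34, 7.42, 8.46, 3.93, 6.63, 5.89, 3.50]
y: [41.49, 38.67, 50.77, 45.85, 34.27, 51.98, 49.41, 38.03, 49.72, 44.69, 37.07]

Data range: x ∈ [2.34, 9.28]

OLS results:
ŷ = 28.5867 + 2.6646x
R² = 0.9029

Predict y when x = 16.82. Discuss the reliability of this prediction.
The equation gives ŷ = 73.4053; however x = 16.82 is 7.54 units above the observed range, so this extrapolated value should not be trusted.

Prediction calculation:
ŷ = 28.5867 + 2.6646 × 16.82
ŷ = 73.4053

Reliability:
- Data range: x ∈ [2.34, 9.28]
- Prediction point: x = 16.82 is 7.54 units above the observed range → this is EXTRAPOLATION, not interpolation

Why that matters here:
- The linear relationship may not hold outside the observed range
- R² describes fit only over the sampled x values; it says nothing about behaviour beyond them

The R² = 0.9029 only validates the fit within [2.34, 9.28]; treat ŷ = 73.4053 with caution.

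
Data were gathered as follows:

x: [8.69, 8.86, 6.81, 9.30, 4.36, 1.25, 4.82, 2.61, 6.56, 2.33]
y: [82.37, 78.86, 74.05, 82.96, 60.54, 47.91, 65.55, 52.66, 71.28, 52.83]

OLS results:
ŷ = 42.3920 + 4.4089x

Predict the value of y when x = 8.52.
ŷ = 79.9558

Plug x = 8.52 into the fitted line:

ŷ = 42.3920 + 4.4089 × 8.52
ŷ = 42.3920 + 37.5638
ŷ = 79.9558

This is the fitted mean response at that x — an individual observation would come with a wider prediction interval.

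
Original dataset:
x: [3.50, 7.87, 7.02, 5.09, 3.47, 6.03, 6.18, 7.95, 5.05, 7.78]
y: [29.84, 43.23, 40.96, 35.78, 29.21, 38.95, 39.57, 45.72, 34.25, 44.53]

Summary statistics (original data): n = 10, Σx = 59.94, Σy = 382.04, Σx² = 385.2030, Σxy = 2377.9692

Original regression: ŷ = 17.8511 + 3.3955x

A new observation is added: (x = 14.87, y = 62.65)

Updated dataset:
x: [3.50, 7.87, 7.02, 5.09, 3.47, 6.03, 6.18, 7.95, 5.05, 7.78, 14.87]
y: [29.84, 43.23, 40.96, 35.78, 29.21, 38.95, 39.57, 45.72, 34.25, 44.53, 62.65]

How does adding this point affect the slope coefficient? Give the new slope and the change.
The slope changes from 3.3955 to 2.9246 (change of -0.4709, or -13.9%).

x = 14.87 lies well outside the original x-range [3.47, 7.95] (x̄ ≈ 5.99), so this observation has high leverage and can move the slope substantially.

Step 1: Update the sums with the new point (n goes from 10 to 11)
Σx  = 59.94 + 14.87 = 74.81
Σy  = 382.04 + 62.65 = 444.69
Σx² = 385.2030 + 14.87² = 385.2030 + 221.1169 = 606.3199
Σxy = 2377.9692 + 14.87×62.65 = 2377.9692 + 931.6055 = 3309.5747

Step 2: Recompute the slope with b₁ = (nΣxy − ΣxΣy) / (nΣx² − (Σx)²)
Numerator   = 11×3309.5747 − 74.81×444.69 = 36405.3217 − 33267.2589 = 3138.0628
Denominator = 11×606.3199 − 74.81² = 6669.5189 − 5596.5361 = 1072.9828
b₁(new) = 3138.0628 / 1072.9828 = 2.9246

(Same formula on the original sums: (10×2377.9692 − 59.94×382.04) / (10×385.2030 − 59.94²) = 880.2144 / 259.2264 = 3.3955, matching the given fit.)

Step 3: Change in slope
Δβ₁ = 2.9246 − 3.3955 = -0.4709
Relative change = -0.4709 / 3.3955 × 100% = -13.9%
→ the slope decreases when the point is added.

A high-leverage point only changes the slope if it is off the original line; here y = 62.65 is below the original trend, so the slope decreases.
In practice: refit with and without it and report both if conclusions differ; check such a point for data-entry or measurement error.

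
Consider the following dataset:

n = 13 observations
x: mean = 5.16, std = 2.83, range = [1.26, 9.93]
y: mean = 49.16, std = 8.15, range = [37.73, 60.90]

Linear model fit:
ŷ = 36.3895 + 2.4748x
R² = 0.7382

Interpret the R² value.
About 73.82% of the variability in y is accounted for by the regression on x (R² = 0.7382) — a strong linear fit.

R² (coefficient of determination) measures the proportion of variance in y explained by the regression model.

Here R² = 0.7382:
- Explained: 73.82% of the variation in y
- Unexplained (residual): 100% − 73.82% = 26.18%
- Rule of thumb (below 0.3 weak; 0.3 to below 0.7 moderate; 0.7 and above strong) → strong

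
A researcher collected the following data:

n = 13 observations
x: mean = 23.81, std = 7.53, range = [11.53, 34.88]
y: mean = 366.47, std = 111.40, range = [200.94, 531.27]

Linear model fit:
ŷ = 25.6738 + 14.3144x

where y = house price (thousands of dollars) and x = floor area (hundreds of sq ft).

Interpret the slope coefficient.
On average, house price is about 14.3144 thousand dollars higher for every extra hundred sq ft of floor area.

The slope coefficient β₁ = 14.3144 represents the marginal effect of floor area on house price.

Interpretation:
- Floor area up by 1 hundred sq ft → predicted house price increases by 14.3144 thousand dollars
- The effect is assumed constant over the observed range of x (linearity)
- The sign (+) gives the direction; the magnitude 14.3144 gives the size of the effect per hundred sq ft

(β₀ = 25.6738 is the fitted value at x = 0 and is not part of the slope interpretation.)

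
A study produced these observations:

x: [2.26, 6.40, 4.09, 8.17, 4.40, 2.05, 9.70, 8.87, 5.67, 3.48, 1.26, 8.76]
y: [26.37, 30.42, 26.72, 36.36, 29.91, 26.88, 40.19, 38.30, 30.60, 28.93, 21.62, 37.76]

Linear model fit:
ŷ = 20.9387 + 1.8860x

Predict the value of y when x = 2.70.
ŷ = 26.0309

x = 2.70 lies inside the observed range [1.26, 9.70], so the fitted equation applies directly:

ŷ = 20.9387 + 1.8860 × 2.70
ŷ = 20.9387 + 5.0922
ŷ = 26.0309

This is a point prediction; actual observations scatter around it by roughly the residual standard deviation.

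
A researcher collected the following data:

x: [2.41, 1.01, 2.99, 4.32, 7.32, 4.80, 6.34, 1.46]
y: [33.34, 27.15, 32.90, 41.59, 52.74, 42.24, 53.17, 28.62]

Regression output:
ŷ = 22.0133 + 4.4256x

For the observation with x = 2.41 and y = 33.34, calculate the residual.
Residual = 0.6610

The residual is the difference between the actual value and the predicted value:

Residual = y - ŷ

Step 1: Calculate predicted value
ŷ = 22.0133 + 4.4256 × 2.41
ŷ = 32.6790

Step 2: Calculate residual
Residual = 33.34 - 32.6790
Residual = 0.6610

The residual is positive, so the observed y = 33.34 sits above the regression line (the line underestimates it by 0.6610).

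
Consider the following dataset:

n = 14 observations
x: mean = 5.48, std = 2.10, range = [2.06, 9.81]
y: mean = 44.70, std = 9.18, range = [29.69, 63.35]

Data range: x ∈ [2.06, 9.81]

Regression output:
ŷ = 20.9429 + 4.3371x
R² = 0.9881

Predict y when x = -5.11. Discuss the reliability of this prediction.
The equation gives ŷ = -1.2197; however x = -5.11 is 7.17 units below the observed range, so this extrapolated value should not be trusted.

Prediction calculation:
ŷ = 20.9429 + 4.3371 × (-5.11)
ŷ = -1.2197

Reliability:
- Data range: x ∈ [2.06, 9.81]
- Prediction point: x = -5.11 is 7.17 units below the observed range → this is EXTRAPOLATION, not interpolation

Why that matters here:
- Real relationships often flatten, saturate, or turn nonlinear at extremes
- The standard error of prediction grows with (x − x̄)², and x = -5.11 is far from x̄ = 5.48
- There are no observations near this x to validate the fitted line there

The R² = 0.9881 only validates the fit within [2.06, 9.81]; treat ŷ = -1.2197 with caution.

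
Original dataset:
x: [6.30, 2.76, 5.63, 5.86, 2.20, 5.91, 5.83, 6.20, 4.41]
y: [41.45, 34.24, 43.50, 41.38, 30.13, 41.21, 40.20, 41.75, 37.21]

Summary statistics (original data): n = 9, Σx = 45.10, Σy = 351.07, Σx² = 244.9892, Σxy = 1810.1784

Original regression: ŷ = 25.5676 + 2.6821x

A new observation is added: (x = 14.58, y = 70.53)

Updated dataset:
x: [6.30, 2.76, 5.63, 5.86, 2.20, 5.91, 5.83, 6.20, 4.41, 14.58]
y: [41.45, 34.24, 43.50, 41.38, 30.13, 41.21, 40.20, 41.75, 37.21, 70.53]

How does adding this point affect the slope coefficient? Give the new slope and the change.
The slope changes from 2.6821 to 3.1796 (change of +0.4975, or +18.5%).

x = 14.58 lies well outside the original x-range [2.20, 6.30] (x̄ ≈ 5.01), so this observation has high leverage and can move the slope substantially.

Step 1: Update the sums with the new point (n goes from 9 to 10)
Σx  = 45.10 + 14.58 = 59.68
Σy  = 351.07 + 70.53 = 421.60
Σx² = 244.9892 + 14.58² = 244.9892 + 212.5764 = 457.5656
Σxy = 1810.1784 + 14.58×70.53 = 1810.1784 + 1028.3274 = 2838.5058

Step 2: Recompute the slope with b₁ = (nΣxy − ΣxΣy) / (nΣx² − (Σx)²)
Numerator   = 10×2838.5058 − 59.68×421.60 = 28385.0580 − 25161.0880 = 3223.9700
Denominator = 10×457.5656 − 59.68² = 4575.6560 − 3561.7024 = 1013.9536
b₁(new) = 3223.9700 / 1013.9536 = 3.1796

(Same formula on the original sums: (9×1810.1784 − 45.10×351.07) / (9×244.9892 − 45.10²) = 458.3486 / 170.8928 = 2.6821, matching the given fit.)

Step 3: Change in slope
Δβ₁ = 3.1796 − 2.6821 = +0.4975
Relative change = +0.4975 / 2.6821 × 100% = +18.5%
→ the slope increases when the point is added.

A high-leverage point only changes the slope if it is off the original line; here y = 70.53 is above the original trend, so the slope increases.
In practice: investigate whether it comes from the same population as the rest of the sample; check such a point for data-entry or measurement error.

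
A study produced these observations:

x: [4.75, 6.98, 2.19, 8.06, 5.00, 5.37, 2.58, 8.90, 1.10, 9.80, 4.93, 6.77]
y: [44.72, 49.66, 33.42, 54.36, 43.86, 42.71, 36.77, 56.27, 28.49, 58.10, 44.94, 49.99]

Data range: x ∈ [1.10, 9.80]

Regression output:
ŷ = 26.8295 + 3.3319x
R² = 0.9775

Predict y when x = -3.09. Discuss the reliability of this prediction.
ŷ = 16.5339, but this is extrapolation (below the data range [1.10, 9.80]) and may be unreliable.

Prediction calculation:
ŷ = 26.8295 + 3.3319 × (-3.09)
ŷ = 16.5339

Reliability:
- Data range: x ∈ [1.10, 9.80]
- Prediction point: x = -3.09 is 4.19 units below the observed range → this is EXTRAPOLATION, not interpolation

Why that matters here:
- The linear relationship may not hold outside the observed range
- R² describes fit only over the sampled x values; it says nothing about behaviour beyond them

The R² = 0.9775 only validates the fit within [1.10, 9.80]; treat ŷ = 16.5339 with caution.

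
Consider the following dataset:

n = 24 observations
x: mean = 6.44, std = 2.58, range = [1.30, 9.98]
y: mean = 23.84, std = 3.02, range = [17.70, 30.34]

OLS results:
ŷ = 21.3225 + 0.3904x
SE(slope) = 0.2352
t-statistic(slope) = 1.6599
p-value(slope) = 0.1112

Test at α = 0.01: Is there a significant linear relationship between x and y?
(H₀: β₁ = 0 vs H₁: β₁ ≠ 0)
Since p-value = 0.1112 ≥ α = 0.01, fail to reject H₀ — the slope is not significantly different from 0.

Hypothesis test for the slope coefficient:

H₀: β₁ = 0 (no linear relationship)
H₁: β₁ ≠ 0 (linear relationship exists)

Test statistic: t = β̂₁ / SE(β̂₁) = 0.3904 / 0.2352 = 1.6599

The p-value (0.1112) is the probability, under H₀, of a t-statistic at least as extreme as |t| = 1.6599 (two-sided, df = n − 2 = 22).

Decision rule: reject H₀ if p-value < α.
p-value = 0.1112 ≥ α = 0.01 → fail to reject H₀.

At α = 0.01 the data do not provide convincing evidence of a nonzero slope.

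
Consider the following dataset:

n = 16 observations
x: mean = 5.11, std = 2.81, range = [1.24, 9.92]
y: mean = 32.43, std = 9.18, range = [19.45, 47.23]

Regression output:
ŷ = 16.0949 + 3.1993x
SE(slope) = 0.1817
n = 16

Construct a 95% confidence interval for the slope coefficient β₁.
The 95% CI for β₁ is (2.8096, 3.5890)

Confidence interval for the slope:

The 95% CI for β₁ is: β̂₁ ± t*(α/2, n-2) × SE(β̂₁)

Step 1: Find critical t-value
- Confidence level = 0.95
- Degrees of freedom = n - 2 = 16 - 2 = 14
- t*(α/2, 14) = 2.1448

Step 2: Calculate margin of error
Margin = 2.1448 × 0.1817 = 0.3897

Step 3: Construct interval
CI = 3.1993 ± 0.3897
CI = (2.8096, 3.5890)

Interpretation: We are 95% confident that the true slope β₁ lies between 2.8096 and 3.5890.
The interval does not include 0, suggesting a significant linear relationship.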